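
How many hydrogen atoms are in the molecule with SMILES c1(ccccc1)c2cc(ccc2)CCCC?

18

Hydrogens are implicit in SMILES; fill each atom to its normal valence:
  9 × C (aromatic): 1 H each → 9
  3 × C: 2 H each → 6
  3 × C (aromatic): no H
  1 × C: 3 H
  Total hydrogens = 18.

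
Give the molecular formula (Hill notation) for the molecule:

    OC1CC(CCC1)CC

C8H16O

Heavy atoms from the SMILES: 8 C, 1 O.
Implicit hydrogens by atom environment:
  5 × C: 2 H each → 10
  2 × C: 1 H each → 2
  1 × C: 3 H
  1 × O: 1 H
  Total hydrogens = 16.
Molecular formula: C8H16O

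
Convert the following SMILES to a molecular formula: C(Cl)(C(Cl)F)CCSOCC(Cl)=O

C6H8Cl3FO2S

Heavy atoms from the SMILES: 6 C, 3 Cl, 1 F, 2 O, 1 S.
Implicit hydrogens by atom environment:
  3 × C: 2 H each → 6
  3 × Cl: no H
  2 × C: 1 H each → 2
  2 × O: no H
  1 × C: no H
  1 × F: no H
  1 × S: no H
  Total hydrogens = 8.
Molecular formula: C6H8Cl3FO2S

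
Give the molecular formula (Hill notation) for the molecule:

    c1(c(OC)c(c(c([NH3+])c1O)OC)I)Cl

Heavy atoms from the SMILES: 8 C, 1 Cl, 1 I, 1 N, 3 O.
Implicit hydrogens by atom environment:
  6 × C (aromatic): no H
  2 × C: 3 H each → 6
  2 × O: no H
  1 × Cl: no H
  1 × I: no H
  1 × N (charge +1): 3 H
  1 × O: 1 H
  Total hydrogens = 10.
Net charge +1.
Molecular formula: C8H10ClINO3+

C8H10ClINO3+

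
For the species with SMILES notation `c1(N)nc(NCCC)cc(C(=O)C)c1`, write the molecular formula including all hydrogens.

Heavy atoms from the SMILES: 10 C, 3 N, 1 O.
Implicit hydrogens by atom environment:
  3 × C (aromatic): no H
  2 × C: 3 H each → 6
  2 × C: 2 H each → 4
  2 × C (aromatic): 1 H each → 2
  1 × C: no H
  1 × N: 2 H
  1 × N: 1 H
  1 × N (aromatic): no H
  1 × O: no H
  Total hydrogens = 15.
Molecular formula: C10H15N3O

C10H15N3O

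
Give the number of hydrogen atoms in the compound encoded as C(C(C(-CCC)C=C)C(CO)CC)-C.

26

Hydrogens are implicit in SMILES; fill each atom to its normal valence:
  6 × C: 2 H each → 12
  4 × C: 1 H each → 4
  3 × C: 3 H each → 9
  1 × O: 1 H
  Total hydrogens = 26.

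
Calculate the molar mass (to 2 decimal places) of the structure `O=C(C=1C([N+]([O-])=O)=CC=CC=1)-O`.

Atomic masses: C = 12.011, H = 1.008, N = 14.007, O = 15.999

167.12

Molecular formula: C7H5NO4.
M = 7×12.011 + 5×1.008 + 1×14.007 + 4×15.999 = 167.12 g/mol.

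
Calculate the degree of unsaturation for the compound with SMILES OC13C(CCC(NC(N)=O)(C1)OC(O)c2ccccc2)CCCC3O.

7

Molecular formula from the SMILES: C18H26N2O5.
DoU = (2C + 2 + N − H − X)/2 = (2·18 + 2 + 2 − 26 − 0)/2 = 14/2 = 7.
(Structurally: 3 ring(s) + 4 π bond(s) = 7.)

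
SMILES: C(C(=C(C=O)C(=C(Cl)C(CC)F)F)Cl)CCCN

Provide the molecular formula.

Heavy atoms from the SMILES: 12 C, 2 Cl, 2 F, 1 N, 1 O.
Implicit hydrogens by atom environment:
  5 × C: 2 H each → 10
  4 × C: no H
  2 × C: 1 H each → 2
  2 × Cl: no H
  2 × F: no H
  1 × C: 3 H
  1 × N: 2 H
  1 × O: no H
  Total hydrogens = 17.
Molecular formula: C12H17Cl2F2NO

C12H17Cl2F2NO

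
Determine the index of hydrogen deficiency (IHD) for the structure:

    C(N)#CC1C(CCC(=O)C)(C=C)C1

5

Molecular formula from the SMILES: C11H15NO.
DoU = (2C + 2 + N − H − X)/2 = (2·11 + 2 + 1 − 15 − 0)/2 = 10/2 = 5.
(Structurally: 1 ring(s) + 4 π bond(s) = 5.)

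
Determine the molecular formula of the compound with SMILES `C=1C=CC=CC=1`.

C6H6

Heavy atoms from the SMILES: 6 C.
Implicit hydrogens by atom environment:
  6 × C (aromatic): 1 H each → 6
  Total hydrogens = 6.
Molecular formula: C6H6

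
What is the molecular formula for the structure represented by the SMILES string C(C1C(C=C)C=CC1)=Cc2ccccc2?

C15H16

Heavy atoms from the SMILES: 15 C.
Implicit hydrogens by atom environment:
  7 × C: 1 H each → 7
  5 × C (aromatic): 1 H each → 5
  2 × C: 2 H each → 4
  1 × C (aromatic): no H
  Total hydrogens = 16.
Molecular formula: C15H16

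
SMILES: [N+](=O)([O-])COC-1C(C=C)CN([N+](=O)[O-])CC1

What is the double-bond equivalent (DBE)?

Molecular formula from the SMILES: C8H13N3O5.
DoU = (2C + 2 + N − H − X)/2 = (2·8 + 2 + 3 − 13 − 0)/2 = 8/2 = 4.
(Structurally: 1 ring(s) + 3 π bond(s) = 4.)

4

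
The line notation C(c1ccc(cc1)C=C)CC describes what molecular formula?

Heavy atoms from the SMILES: 11 C.
Implicit hydrogens by atom environment:
  4 × C (aromatic): 1 H each → 4
  3 × C: 2 H each → 6
  2 × C (aromatic): no H
  1 × C: 3 H
  1 × C: 1 H
  Total hydrogens = 14.
Molecular formula: C11H14

C11H14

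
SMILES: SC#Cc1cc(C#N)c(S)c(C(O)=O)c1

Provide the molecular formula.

Heavy atoms from the SMILES: 10 C, 1 N, 2 O, 2 S.
Implicit hydrogens by atom environment:
  4 × C (aromatic): no H
  4 × C: no H
  2 × C (aromatic): 1 H each → 2
  2 × S: 1 H each → 2
  1 × N: no H
  1 × O: 1 H
  1 × O: no H
  Total hydrogens = 5.
Molecular formula: C10H5NO2S2

C10H5NO2S2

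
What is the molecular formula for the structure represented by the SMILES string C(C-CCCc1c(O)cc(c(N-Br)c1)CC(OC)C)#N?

Heavy atoms from the SMILES: 1 Br, 15 C, 2 N, 2 O.
Implicit hydrogens by atom environment:
  5 × C: 2 H each → 10
  4 × C (aromatic): no H
  2 × C: 3 H each → 6
  2 × C (aromatic): 1 H each → 2
  1 × Br: no H
  1 × C: 1 H
  1 × C: no H
  1 × N: 1 H
  1 × N: no H
  1 × O: 1 H
  1 × O: no H
  Total hydrogens = 21.
Molecular formula: C15H21BrN2O2

C15H21BrN2O2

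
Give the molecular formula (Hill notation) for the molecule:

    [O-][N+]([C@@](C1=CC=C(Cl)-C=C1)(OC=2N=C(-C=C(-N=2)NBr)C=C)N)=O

C13H11BrClN5O3

Heavy atoms from the SMILES: 1 Br, 13 C, 1 Cl, 5 N, 3 O.
Implicit hydrogens by atom environment:
  5 × C (aromatic): 1 H each → 5
  5 × C (aromatic): no H
  2 × N (aromatic): no H
  2 × O: no H
  1 × Br: no H
  1 × C: 2 H
  1 × C: 1 H
  1 × C: no H
  1 × Cl: no H
  1 × N: 2 H
  1 × N: 1 H
  1 × N (charge +1): no H
  1 × O (charge -1): no H
  Total hydrogens = 11.
Molecular formula: C13H11BrClN5O3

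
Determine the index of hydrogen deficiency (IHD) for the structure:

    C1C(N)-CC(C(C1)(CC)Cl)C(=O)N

Molecular formula from the SMILES: C9H17ClN2O.
DoU = (2C + 2 + N − H − X)/2 = (2·9 + 2 + 2 − 17 − 1)/2 = 4/2 = 2.
(Structurally: 1 ring(s) + 1 π bond(s) = 2.)

2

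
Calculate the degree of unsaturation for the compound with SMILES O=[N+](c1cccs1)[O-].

Molecular formula from the SMILES: C4H3NO2S.
DoU = (2C + 2 + N − H − X)/2 = (2·4 + 2 + 1 − 3 − 0)/2 = 8/2 = 4.
(Structurally: 1 ring(s) + 3 π bond(s) = 4.)

4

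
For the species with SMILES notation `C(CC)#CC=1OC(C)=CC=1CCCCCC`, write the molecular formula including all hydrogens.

C15H22O

Heavy atoms from the SMILES: 15 C, 1 O.
Implicit hydrogens by atom environment:
  6 × C: 2 H each → 12
  3 × C: 3 H each → 9
  3 × C (aromatic): no H
  2 × C: no H
  1 × C (aromatic): 1 H
  1 × O (aromatic): no H
  Total hydrogens = 22.
Molecular formula: C15H22O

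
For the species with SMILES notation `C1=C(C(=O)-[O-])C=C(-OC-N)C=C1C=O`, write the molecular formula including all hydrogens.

Heavy atoms from the SMILES: 9 C, 1 N, 4 O.
Implicit hydrogens by atom environment:
  3 × C (aromatic): 1 H each → 3
  3 × C (aromatic): no H
  3 × O: no H
  1 × C: 2 H
  1 × C: 1 H
  1 × C: no H
  1 × N: 2 H
  1 × O (charge -1): no H
  Total hydrogens = 8.
Net charge -1.
Molecular formula: C9H8NO4-

C9H8NO4-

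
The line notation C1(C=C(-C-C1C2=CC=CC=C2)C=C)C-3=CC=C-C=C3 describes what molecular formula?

C19H18

Heavy atoms from the SMILES: 19 C.
Implicit hydrogens by atom environment:
  10 × C (aromatic): 1 H each → 10
  4 × C: 1 H each → 4
  2 × C: 2 H each → 4
  2 × C (aromatic): no H
  1 × C: no H
  Total hydrogens = 18.
Molecular formula: C19H18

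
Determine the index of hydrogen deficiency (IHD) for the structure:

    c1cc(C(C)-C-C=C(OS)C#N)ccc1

Molecular formula from the SMILES: C12H13NOS.
DoU = (2C + 2 + N − H − X)/2 = (2·12 + 2 + 1 − 13 − 0)/2 = 14/2 = 7.
(Structurally: 1 ring(s) + 6 π bond(s) = 7.)

7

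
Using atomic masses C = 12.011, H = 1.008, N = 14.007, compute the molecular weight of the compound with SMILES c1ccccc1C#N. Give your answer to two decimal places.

Molecular formula: C7H5N.
M = 7×12.011 + 5×1.008 + 1×14.007 = 103.12 g/mol.

103.12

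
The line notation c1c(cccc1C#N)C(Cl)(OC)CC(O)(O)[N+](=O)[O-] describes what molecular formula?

C11H11ClN2O5

Heavy atoms from the SMILES: 11 C, 1 Cl, 2 N, 5 O.
Implicit hydrogens by atom environment:
  4 × C (aromatic): 1 H each → 4
  3 × C: no H
  2 × C (aromatic): no H
  2 × O: 1 H each → 2
  2 × O: no H
  1 × C: 3 H
  1 × C: 2 H
  1 × Cl: no H
  1 × N: no H
  1 × N (charge +1): no H
  1 × O (charge -1): no H
  Total hydrogens = 11.
Molecular formula: C11H11ClN2O5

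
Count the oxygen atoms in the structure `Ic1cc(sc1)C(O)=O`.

2

The symbol for oxygen appears 2 times in the SMILES.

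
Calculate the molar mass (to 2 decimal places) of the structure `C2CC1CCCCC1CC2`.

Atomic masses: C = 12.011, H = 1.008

Molecular formula: C10H18.
M = 10×12.011 + 18×1.008 = 138.25 g/mol.

138.25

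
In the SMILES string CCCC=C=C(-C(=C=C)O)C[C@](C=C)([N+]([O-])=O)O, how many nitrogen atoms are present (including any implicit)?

The symbol for nitrogen appears 1 time in the SMILES.

1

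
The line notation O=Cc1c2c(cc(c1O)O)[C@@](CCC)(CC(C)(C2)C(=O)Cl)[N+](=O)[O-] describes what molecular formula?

C16H18ClNO6

Heavy atoms from the SMILES: 16 C, 1 Cl, 1 N, 6 O.
Implicit hydrogens by atom environment:
  5 × C (aromatic): no H
  4 × C: 2 H each → 8
  3 × C: no H
  3 × O: no H
  2 × C: 3 H each → 6
  2 × O: 1 H each → 2
  1 × C (aromatic): 1 H
  1 × C: 1 H
  1 × Cl: no H
  1 × N (charge +1): no H
  1 × O (charge -1): no H
  Total hydrogens = 18.
Molecular formula: C16H18ClNO6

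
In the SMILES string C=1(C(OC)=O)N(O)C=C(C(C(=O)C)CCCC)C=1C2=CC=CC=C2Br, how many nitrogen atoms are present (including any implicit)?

The symbol for nitrogen appears 1 time in the SMILES.

1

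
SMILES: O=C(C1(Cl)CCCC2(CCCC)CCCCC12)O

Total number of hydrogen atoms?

Hydrogens are implicit in SMILES; fill each atom to its normal valence:
  10 × C: 2 H each → 20
  3 × C: no H
  1 × C: 3 H
  1 × C: 1 H
  1 × Cl: no H
  1 × O: 1 H
  1 × O: no H
  Total hydrogens = 25.

25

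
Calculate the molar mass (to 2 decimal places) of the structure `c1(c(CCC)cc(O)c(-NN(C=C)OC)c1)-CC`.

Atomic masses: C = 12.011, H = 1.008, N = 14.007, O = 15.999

Molecular formula: C14H22N2O2.
M = 14×12.011 + 22×1.008 + 2×14.007 + 2×15.999 = 250.34 g/mol.

250.34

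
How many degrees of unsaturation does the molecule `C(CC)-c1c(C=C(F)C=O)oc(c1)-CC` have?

5

Molecular formula from the SMILES: C12H15FO2.
DoU = (2C + 2 + N − H − X)/2 = (2·12 + 2 + 0 − 15 − 1)/2 = 10/2 = 5.
(Structurally: 1 ring(s) + 4 π bond(s) = 5.)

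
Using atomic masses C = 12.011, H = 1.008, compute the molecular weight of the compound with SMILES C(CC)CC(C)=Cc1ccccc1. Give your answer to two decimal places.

174.29

Molecular formula: C13H18.
M = 13×12.011 + 18×1.008 = 174.29 g/mol.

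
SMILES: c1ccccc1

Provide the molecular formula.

Heavy atoms from the SMILES: 6 C.
Implicit hydrogens by atom environment:
  6 × C (aromatic): 1 H each → 6
  Total hydrogens = 6.
Molecular formula: C6H6

C6H6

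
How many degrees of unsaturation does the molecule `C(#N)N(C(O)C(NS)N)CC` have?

Molecular formula from the SMILES: C5H12N4OS.
DoU = (2C + 2 + N − H − X)/2 = (2·5 + 2 + 4 − 12 − 0)/2 = 4/2 = 2.
(Structurally: 0 ring(s) + 2 π bond(s) = 2.)

2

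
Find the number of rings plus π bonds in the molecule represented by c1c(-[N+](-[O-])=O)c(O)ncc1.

5

Molecular formula from the SMILES: C5H4N2O3.
DoU = (2C + 2 + N − H − X)/2 = (2·5 + 2 + 2 − 4 − 0)/2 = 10/2 = 5.
(Structurally: 1 ring(s) + 4 π bond(s) = 5.)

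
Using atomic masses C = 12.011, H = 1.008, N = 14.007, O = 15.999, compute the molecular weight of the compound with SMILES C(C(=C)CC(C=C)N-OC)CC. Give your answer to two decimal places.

169.27

Molecular formula: C10H19NO.
M = 10×12.011 + 19×1.008 + 1×14.007 + 1×15.999 = 169.27 g/mol.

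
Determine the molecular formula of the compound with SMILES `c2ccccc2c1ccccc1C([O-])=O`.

Heavy atoms from the SMILES: 13 C, 2 O.
Implicit hydrogens by atom environment:
  9 × C (aromatic): 1 H each → 9
  3 × C (aromatic): no H
  1 × C: no H
  1 × O: no H
  1 × O (charge -1): no H
  Total hydrogens = 9.
Net charge -1.
Molecular formula: C13H9O2-

C13H9O2-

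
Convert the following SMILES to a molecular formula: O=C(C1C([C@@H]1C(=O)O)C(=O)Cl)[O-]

C6H4ClO5-

Heavy atoms from the SMILES: 6 C, 1 Cl, 5 O.
Implicit hydrogens by atom environment:
  3 × C: 1 H each → 3
  3 × C: no H
  3 × O: no H
  1 × Cl: no H
  1 × O: 1 H
  1 × O (charge -1): no H
  Total hydrogens = 4.
Net charge -1.
Molecular formula: C6H4ClO5-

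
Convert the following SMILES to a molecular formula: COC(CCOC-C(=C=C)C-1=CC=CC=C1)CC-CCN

Heavy atoms from the SMILES: 18 C, 1 N, 2 O.
Implicit hydrogens by atom environment:
  8 × C: 2 H each → 16
  5 × C (aromatic): 1 H each → 5
  2 × C: no H
  2 × O: no H
  1 × C: 3 H
  1 × C: 1 H
  1 × C (aromatic): no H
  1 × N: 2 H
  Total hydrogens = 27.
Molecular formula: C18H27NO2

C18H27NO2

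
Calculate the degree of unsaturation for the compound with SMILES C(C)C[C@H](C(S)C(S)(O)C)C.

Molecular formula from the SMILES: C8H18OS2.
DoU = (2C + 2 + N − H − X)/2 = (2·8 + 2 + 0 − 18 − 0)/2 = 0/2 = 0.
(Structurally: 0 ring(s) + 0 π bond(s) = 0.)

0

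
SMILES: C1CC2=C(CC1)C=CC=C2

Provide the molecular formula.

Heavy atoms from the SMILES: 10 C.
Implicit hydrogens by atom environment:
  4 × C: 2 H each → 8
  4 × C (aromatic): 1 H each → 4
  2 × C (aromatic): no H
  Total hydrogens = 12.
Molecular formula: C10H12

C10H12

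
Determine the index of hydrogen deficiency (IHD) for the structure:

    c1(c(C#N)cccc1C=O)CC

7

Molecular formula from the SMILES: C10H9NO.
DoU = (2C + 2 + N − H − X)/2 = (2·10 + 2 + 1 − 9 − 0)/2 = 14/2 = 7.
(Structurally: 1 ring(s) + 6 π bond(s) = 7.)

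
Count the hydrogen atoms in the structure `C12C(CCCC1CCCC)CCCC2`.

Hydrogens are implicit in SMILES; fill each atom to its normal valence:
  10 × C: 2 H each → 20
  3 × C: 1 H each → 3
  1 × C: 3 H
  Total hydrogens = 26.

26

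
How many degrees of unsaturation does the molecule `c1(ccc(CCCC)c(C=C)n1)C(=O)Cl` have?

6

Molecular formula from the SMILES: C12H14ClNO.
DoU = (2C + 2 + N − H − X)/2 = (2·12 + 2 + 1 − 14 − 1)/2 = 12/2 = 6.
(Structurally: 1 ring(s) + 5 π bond(s) = 6.)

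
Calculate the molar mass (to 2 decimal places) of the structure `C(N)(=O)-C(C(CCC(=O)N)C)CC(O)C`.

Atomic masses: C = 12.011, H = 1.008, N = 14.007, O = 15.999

Molecular formula: C10H20N2O3.
M = 10×12.011 + 20×1.008 + 2×14.007 + 3×15.999 = 216.28 g/mol.

216.28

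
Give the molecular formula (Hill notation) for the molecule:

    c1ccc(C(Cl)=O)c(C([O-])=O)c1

Heavy atoms from the SMILES: 8 C, 1 Cl, 3 O.
Implicit hydrogens by atom environment:
  4 × C (aromatic): 1 H each → 4
  2 × C (aromatic): no H
  2 × C: no H
  2 × O: no H
  1 × Cl: no H
  1 × O (charge -1): no H
  Total hydrogens = 4.
Net charge -1.
Molecular formula: C8H4ClO3-

C8H4ClO3-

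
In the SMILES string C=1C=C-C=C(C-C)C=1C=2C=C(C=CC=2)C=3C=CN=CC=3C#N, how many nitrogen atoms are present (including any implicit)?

The symbol for nitrogen appears 2 times in the SMILES.

2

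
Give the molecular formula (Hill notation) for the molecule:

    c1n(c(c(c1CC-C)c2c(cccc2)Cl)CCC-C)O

C17H22ClNO

Heavy atoms from the SMILES: 17 C, 1 Cl, 1 N, 1 O.
Implicit hydrogens by atom environment:
  5 × C: 2 H each → 10
  5 × C (aromatic): 1 H each → 5
  5 × C (aromatic): no H
  2 × C: 3 H each → 6
  1 × Cl: no H
  1 × N (aromatic): no H
  1 × O: 1 H
  Total hydrogens = 22.
Molecular formula: C17H22ClNO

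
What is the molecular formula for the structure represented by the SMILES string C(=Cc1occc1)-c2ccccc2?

Heavy atoms from the SMILES: 12 C, 1 O.
Implicit hydrogens by atom environment:
  8 × C (aromatic): 1 H each → 8
  2 × C: 1 H each → 2
  2 × C (aromatic): no H
  1 × O (aromatic): no H
  Total hydrogens = 10.
Molecular formula: C12H10O

C12H10O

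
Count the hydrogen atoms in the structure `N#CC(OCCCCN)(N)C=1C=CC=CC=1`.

Hydrogens are implicit in SMILES; fill each atom to its normal valence:
  5 × C (aromatic): 1 H each → 5
  4 × C: 2 H each → 8
  2 × C: no H
  2 × N: 2 H each → 4
  1 × C (aromatic): no H
  1 × N: no H
  1 × O: no H
  Total hydrogens = 17.

17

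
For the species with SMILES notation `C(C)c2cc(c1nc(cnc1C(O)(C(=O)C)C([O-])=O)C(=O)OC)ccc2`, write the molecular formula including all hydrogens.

C18H17N2O6-

Heavy atoms from the SMILES: 18 C, 2 N, 6 O.
Implicit hydrogens by atom environment:
  5 × C (aromatic): 1 H each → 5
  5 × C (aromatic): no H
  4 × C: no H
  4 × O: no H
  3 × C: 3 H each → 9
  2 × N (aromatic): no H
  1 × C: 2 H
  1 × O: 1 H
  1 × O (charge -1): no H
  Total hydrogens = 17.
Net charge -1.
Molecular formula: C18H17N2O6-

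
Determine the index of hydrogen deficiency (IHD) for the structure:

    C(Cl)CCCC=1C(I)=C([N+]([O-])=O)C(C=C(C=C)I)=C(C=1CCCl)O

Molecular formula from the SMILES: C16H17Cl2I2NO3.
DoU = (2C + 2 + N − H − X)/2 = (2·16 + 2 + 1 − 17 − 4)/2 = 14/2 = 7.
(Structurally: 1 ring(s) + 6 π bond(s) = 7.)

7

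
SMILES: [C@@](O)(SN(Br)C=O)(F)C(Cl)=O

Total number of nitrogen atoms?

The symbol for nitrogen appears 1 time in the SMILES.

1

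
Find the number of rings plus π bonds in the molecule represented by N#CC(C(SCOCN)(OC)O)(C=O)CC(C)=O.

Molecular formula from the SMILES: C10H16N2O5S.
DoU = (2C + 2 + N − H − X)/2 = (2·10 + 2 + 2 − 16 − 0)/2 = 8/2 = 4.
(Structurally: 0 ring(s) + 4 π bond(s) = 4.)

4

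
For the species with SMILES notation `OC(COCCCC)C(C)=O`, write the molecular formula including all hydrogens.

C8H16O3

Heavy atoms from the SMILES: 8 C, 3 O.
Implicit hydrogens by atom environment:
  4 × C: 2 H each → 8
  2 × C: 3 H each → 6
  2 × O: no H
  1 × C: 1 H
  1 × C: no H
  1 × O: 1 H
  Total hydrogens = 16.
Molecular formula: C8H16O3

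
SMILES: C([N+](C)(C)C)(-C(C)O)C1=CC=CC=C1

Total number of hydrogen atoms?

Hydrogens are implicit in SMILES; fill each atom to its normal valence:
  5 × C (aromatic): 1 H each → 5
  4 × C: 3 H each → 12
  2 × C: 1 H each → 2
  1 × C (aromatic): no H
  1 × N (charge +1): no H
  1 × O: 1 H
  Total hydrogens = 20.

20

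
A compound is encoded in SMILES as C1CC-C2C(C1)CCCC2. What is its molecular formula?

C10H18

Heavy atoms from the SMILES: 10 C.
Implicit hydrogens by atom environment:
  8 × C: 2 H each → 16
  2 × C: 1 H each → 2
  Total hydrogens = 18.
Molecular formula: C10H18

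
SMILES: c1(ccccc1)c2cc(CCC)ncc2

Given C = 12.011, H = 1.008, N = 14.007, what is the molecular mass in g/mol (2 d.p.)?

Molecular formula: C14H15N.
M = 14×12.011 + 15×1.008 + 1×14.007 = 197.28 g/mol.

197.28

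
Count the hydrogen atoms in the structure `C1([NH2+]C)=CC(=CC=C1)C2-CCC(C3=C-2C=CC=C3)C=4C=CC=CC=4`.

Hydrogens are implicit in SMILES; fill each atom to its normal valence:
  13 × C (aromatic): 1 H each → 13
  5 × C (aromatic): no H
  2 × C: 2 H each → 4
  2 × C: 1 H each → 2
  1 × C: 3 H
  1 × N (charge +1): 2 H
  Total hydrogens = 24.

24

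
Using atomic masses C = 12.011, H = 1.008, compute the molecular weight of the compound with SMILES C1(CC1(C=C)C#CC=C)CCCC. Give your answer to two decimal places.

174.29

Molecular formula: C13H18.
M = 13×12.011 + 18×1.008 = 174.29 g/mol.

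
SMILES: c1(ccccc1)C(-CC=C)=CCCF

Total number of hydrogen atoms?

Hydrogens are implicit in SMILES; fill each atom to its normal valence:
  5 × C (aromatic): 1 H each → 5
  4 × C: 2 H each → 8
  2 × C: 1 H each → 2
  1 × C: no H
  1 × C (aromatic): no H
  1 × F: no H
  Total hydrogens = 15.

15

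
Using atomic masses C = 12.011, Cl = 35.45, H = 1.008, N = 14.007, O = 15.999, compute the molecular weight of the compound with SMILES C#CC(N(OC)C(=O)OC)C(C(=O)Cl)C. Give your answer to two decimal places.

Molecular formula: C9H12ClNO4.
M = 9×12.011 + 1×35.45 + 12×1.008 + 1×14.007 + 4×15.999 = 233.65 g/mol.

233.65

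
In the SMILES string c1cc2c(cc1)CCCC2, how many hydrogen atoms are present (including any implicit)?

Hydrogens are implicit in SMILES; fill each atom to its normal valence:
  4 × C: 2 H each → 8
  4 × C (aromatic): 1 H each → 4
  2 × C (aromatic): no H
  Total hydrogens = 12.

12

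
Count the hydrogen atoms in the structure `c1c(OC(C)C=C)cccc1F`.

Hydrogens are implicit in SMILES; fill each atom to its normal valence:
  4 × C (aromatic): 1 H each → 4
  2 × C: 1 H each → 2
  2 × C (aromatic): no H
  1 × C: 3 H
  1 × C: 2 H
  1 × F: no H
  1 × O: no H
  Total hydrogens = 11.

11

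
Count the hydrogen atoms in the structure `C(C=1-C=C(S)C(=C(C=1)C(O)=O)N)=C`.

Hydrogens are implicit in SMILES; fill each atom to its normal valence:
  4 × C (aromatic): no H
  2 × C (aromatic): 1 H each → 2
  1 × C: 2 H
  1 × C: 1 H
  1 × C: no H
  1 × N: 2 H
  1 × O: 1 H
  1 × O: no H
  1 × S: 1 H
  Total hydrogens = 9.

9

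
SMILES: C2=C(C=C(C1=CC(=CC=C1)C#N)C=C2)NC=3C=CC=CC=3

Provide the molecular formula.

C19H14N2

Heavy atoms from the SMILES: 19 C, 2 N.
Implicit hydrogens by atom environment:
  13 × C (aromatic): 1 H each → 13
  5 × C (aromatic): no H
  1 × C: no H
  1 × N: 1 H
  1 × N: no H
  Total hydrogens = 14.
Molecular formula: C19H14N2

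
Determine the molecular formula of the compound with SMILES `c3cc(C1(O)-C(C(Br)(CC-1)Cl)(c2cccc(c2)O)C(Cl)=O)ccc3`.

C18H15BrCl2O3

Heavy atoms from the SMILES: 1 Br, 18 C, 2 Cl, 3 O.
Implicit hydrogens by atom environment:
  9 × C (aromatic): 1 H each → 9
  4 × C: no H
  3 × C (aromatic): no H
  2 × C: 2 H each → 4
  2 × Cl: no H
  2 × O: 1 H each → 2
  1 × Br: no H
  1 × O: no H
  Total hydrogens = 15.
Molecular formula: C18H15BrCl2O3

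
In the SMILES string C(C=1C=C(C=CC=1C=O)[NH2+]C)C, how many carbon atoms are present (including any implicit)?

10

The symbol for carbon appears 10 times in the SMILES.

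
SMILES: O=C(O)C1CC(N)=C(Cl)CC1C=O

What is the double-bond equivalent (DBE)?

4

Molecular formula from the SMILES: C8H10ClNO3.
DoU = (2C + 2 + N − H − X)/2 = (2·8 + 2 + 1 − 10 − 1)/2 = 8/2 = 4.
(Structurally: 1 ring(s) + 3 π bond(s) = 4.)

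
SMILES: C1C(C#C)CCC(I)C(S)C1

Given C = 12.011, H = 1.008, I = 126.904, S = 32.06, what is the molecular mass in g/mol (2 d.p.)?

280.17

Molecular formula: C9H13IS.
M = 9×12.011 + 13×1.008 + 1×126.904 + 1×32.06 = 280.17 g/mol.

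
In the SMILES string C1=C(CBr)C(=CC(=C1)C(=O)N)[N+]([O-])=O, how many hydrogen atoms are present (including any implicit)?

7

Hydrogens are implicit in SMILES; fill each atom to its normal valence:
  3 × C (aromatic): 1 H each → 3
  3 × C (aromatic): no H
  2 × O: no H
  1 × Br: no H
  1 × C: 2 H
  1 × C: no H
  1 × N: 2 H
  1 × N (charge +1): no H
  1 × O (charge -1): no H
  Total hydrogens = 7.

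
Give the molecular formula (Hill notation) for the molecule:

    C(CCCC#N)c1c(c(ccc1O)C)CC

Heavy atoms from the SMILES: 14 C, 1 N, 1 O.
Implicit hydrogens by atom environment:
  5 × C: 2 H each → 10
  4 × C (aromatic): no H
  2 × C: 3 H each → 6
  2 × C (aromatic): 1 H each → 2
  1 × C: no H
  1 × N: no H
  1 × O: 1 H
  Total hydrogens = 19.
Molecular formula: C14H19NO

C14H19NO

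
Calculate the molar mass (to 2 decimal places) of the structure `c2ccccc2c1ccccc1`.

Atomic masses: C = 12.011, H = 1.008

154.21

Molecular formula: C12H10.
M = 12×12.011 + 10×1.008 = 154.21 g/mol.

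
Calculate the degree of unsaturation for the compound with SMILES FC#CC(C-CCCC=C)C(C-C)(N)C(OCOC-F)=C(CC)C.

4

Molecular formula from the SMILES: C19H31F2NO2.
DoU = (2C + 2 + N − H − X)/2 = (2·19 + 2 + 1 − 31 − 2)/2 = 8/2 = 4.
(Structurally: 0 ring(s) + 4 π bond(s) = 4.)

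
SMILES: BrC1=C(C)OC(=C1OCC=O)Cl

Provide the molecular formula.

C7H6BrClO3

Heavy atoms from the SMILES: 1 Br, 7 C, 1 Cl, 3 O.
Implicit hydrogens by atom environment:
  4 × C (aromatic): no H
  2 × O: no H
  1 × Br: no H
  1 × C: 3 H
  1 × C: 2 H
  1 × C: 1 H
  1 × Cl: no H
  1 × O (aromatic): no H
  Total hydrogens = 6.
Molecular formula: C7H6BrClO3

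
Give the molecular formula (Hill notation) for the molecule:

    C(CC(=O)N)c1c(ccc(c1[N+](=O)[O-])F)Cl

Heavy atoms from the SMILES: 9 C, 1 Cl, 1 F, 2 N, 3 O.
Implicit hydrogens by atom environment:
  4 × C (aromatic): no H
  2 × C: 2 H each → 4
  2 × C (aromatic): 1 H each → 2
  2 × O: no H
  1 × C: no H
  1 × Cl: no H
  1 × F: no H
  1 × N: 2 H
  1 × N (charge +1): no H
  1 × O (charge -1): no H
  Total hydrogens = 8.
Molecular formula: C9H8ClFN2O3

C9H8ClFN2O3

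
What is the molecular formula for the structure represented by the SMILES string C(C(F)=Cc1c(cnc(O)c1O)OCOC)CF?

C11H13F2NO4

Heavy atoms from the SMILES: 11 C, 2 F, 1 N, 4 O.
Implicit hydrogens by atom environment:
  4 × C (aromatic): no H
  3 × C: 2 H each → 6
  2 × F: no H
  2 × O: 1 H each → 2
  2 × O: no H
  1 × C: 3 H
  1 × C (aromatic): 1 H
  1 × C: 1 H
  1 × C: no H
  1 × N (aromatic): no H
  Total hydrogens = 13.
Molecular formula: C11H13F2NO4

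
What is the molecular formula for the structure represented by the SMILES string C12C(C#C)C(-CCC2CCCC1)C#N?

Heavy atoms from the SMILES: 13 C, 1 N.
Implicit hydrogens by atom environment:
  6 × C: 2 H each → 12
  5 × C: 1 H each → 5
  2 × C: no H
  1 × N: no H
  Total hydrogens = 17.
Molecular formula: C13H17N

C13H17N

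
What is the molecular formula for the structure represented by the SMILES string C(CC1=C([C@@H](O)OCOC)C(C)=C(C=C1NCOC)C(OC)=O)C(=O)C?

C18H27NO7

Heavy atoms from the SMILES: 18 C, 1 N, 7 O.
Implicit hydrogens by atom environment:
  6 × O: no H
  5 × C: 3 H each → 15
  5 × C (aromatic): no H
  4 × C: 2 H each → 8
  2 × C: no H
  1 × C (aromatic): 1 H
  1 × C: 1 H
  1 × N: 1 H
  1 × O: 1 H
  Total hydrogens = 27.
Molecular formula: C18H27NO7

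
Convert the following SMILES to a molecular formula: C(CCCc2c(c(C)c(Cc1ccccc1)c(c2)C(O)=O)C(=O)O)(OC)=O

C21H22O6

Heavy atoms from the SMILES: 21 C, 6 O.
Implicit hydrogens by atom environment:
  6 × C (aromatic): 1 H each → 6
  6 × C (aromatic): no H
  4 × C: 2 H each → 8
  4 × O: no H
  3 × C: no H
  2 × C: 3 H each → 6
  2 × O: 1 H each → 2
  Total hydrogens = 22.
Molecular formula: C21H22O6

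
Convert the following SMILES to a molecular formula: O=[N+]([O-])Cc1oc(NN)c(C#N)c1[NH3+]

Heavy atoms from the SMILES: 6 C, 5 N, 3 O.
Implicit hydrogens by atom environment:
  4 × C (aromatic): no H
  1 × C: 2 H
  1 × C: no H
  1 × N (charge +1): 3 H
  1 × N: 2 H
  1 × N: 1 H
  1 × N: no H
  1 × N (charge +1): no H
  1 × O (aromatic): no H
  1 × O: no H
  1 × O (charge -1): no H
  Total hydrogens = 8.
Net charge +1.
Molecular formula: C6H8N5O3+

C6H8N5O3+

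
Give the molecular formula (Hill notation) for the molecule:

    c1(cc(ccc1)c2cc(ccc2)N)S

C12H11NS

Heavy atoms from the SMILES: 12 C, 1 N, 1 S.
Implicit hydrogens by atom environment:
  8 × C (aromatic): 1 H each → 8
  4 × C (aromatic): no H
  1 × N: 2 H
  1 × S: 1 H
  Total hydrogens = 11.
Molecular formula: C12H11NS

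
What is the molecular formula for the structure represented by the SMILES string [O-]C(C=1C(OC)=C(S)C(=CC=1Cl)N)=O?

C8H7ClNO3S-

Heavy atoms from the SMILES: 8 C, 1 Cl, 1 N, 3 O, 1 S.
Implicit hydrogens by atom environment:
  5 × C (aromatic): no H
  2 × O: no H
  1 × C: 3 H
  1 × C (aromatic): 1 H
  1 × C: no H
  1 × Cl: no H
  1 × N: 2 H
  1 × O (charge -1): no H
  1 × S: 1 H
  Total hydrogens = 7.
Net charge -1.
Molecular formula: C8H7ClNO3S-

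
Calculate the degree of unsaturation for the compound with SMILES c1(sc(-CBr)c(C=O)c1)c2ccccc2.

8

Molecular formula from the SMILES: C12H9BrOS.
DoU = (2C + 2 + N − H − X)/2 = (2·12 + 2 + 0 − 9 − 1)/2 = 16/2 = 8.
(Structurally: 2 ring(s) + 6 π bond(s) = 8.)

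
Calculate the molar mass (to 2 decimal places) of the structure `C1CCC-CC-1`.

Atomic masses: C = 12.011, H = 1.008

Molecular formula: C6H12.
M = 6×12.011 + 12×1.008 = 84.16 g/mol.

84.16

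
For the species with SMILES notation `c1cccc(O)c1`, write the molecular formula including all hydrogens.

Heavy atoms from the SMILES: 6 C, 1 O.
Implicit hydrogens by atom environment:
  5 × C (aromatic): 1 H each → 5
  1 × C (aromatic): no H
  1 × O: 1 H
  Total hydrogens = 6.
Molecular formula: C6H6O

C6H6O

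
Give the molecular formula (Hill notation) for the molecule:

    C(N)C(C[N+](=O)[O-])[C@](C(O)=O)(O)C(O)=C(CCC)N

Heavy atoms from the SMILES: 10 C, 3 N, 6 O.
Implicit hydrogens by atom environment:
  4 × C: 2 H each → 8
  4 × C: no H
  3 × O: 1 H each → 3
  2 × N: 2 H each → 4
  2 × O: no H
  1 × C: 3 H
  1 × C: 1 H
  1 × N (charge +1): no H
  1 × O (charge -1): no H
  Total hydrogens = 19.
Molecular formula: C10H19N3O6

C10H19N3O6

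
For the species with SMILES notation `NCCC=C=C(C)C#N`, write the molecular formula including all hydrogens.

C7H10N2

Heavy atoms from the SMILES: 7 C, 2 N.
Implicit hydrogens by atom environment:
  3 × C: no H
  2 × C: 2 H each → 4
  1 × C: 3 H
  1 × C: 1 H
  1 × N: 2 H
  1 × N: no H
  Total hydrogens = 10.
Molecular formula: C7H10N2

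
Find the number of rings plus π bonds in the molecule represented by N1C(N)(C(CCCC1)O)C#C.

Molecular formula from the SMILES: C8H14N2O.
DoU = (2C + 2 + N − H − X)/2 = (2·8 + 2 + 2 − 14 − 0)/2 = 6/2 = 3.
(Structurally: 1 ring(s) + 2 π bond(s) = 3.)

3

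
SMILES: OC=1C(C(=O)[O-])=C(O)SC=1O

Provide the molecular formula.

Heavy atoms from the SMILES: 5 C, 5 O, 1 S.
Implicit hydrogens by atom environment:
  4 × C (aromatic): no H
  3 × O: 1 H each → 3
  1 × C: no H
  1 × O: no H
  1 × O (charge -1): no H
  1 × S (aromatic): no H
  Total hydrogens = 3.
Net charge -1.
Molecular formula: C5H3O5S-

C5H3O5S-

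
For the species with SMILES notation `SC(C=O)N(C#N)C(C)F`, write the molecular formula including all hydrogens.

Heavy atoms from the SMILES: 5 C, 1 F, 2 N, 1 O, 1 S.
Implicit hydrogens by atom environment:
  3 × C: 1 H each → 3
  2 × N: no H
  1 × C: 3 H
  1 × C: no H
  1 × F: no H
  1 × O: no H
  1 × S: 1 H
  Total hydrogens = 7.
Molecular formula: C5H7FN2OS

C5H7FN2OS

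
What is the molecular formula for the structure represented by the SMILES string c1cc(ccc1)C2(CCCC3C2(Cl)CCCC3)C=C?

Heavy atoms from the SMILES: 18 C, 1 Cl.
Implicit hydrogens by atom environment:
  8 × C: 2 H each → 16
  5 × C (aromatic): 1 H each → 5
  2 × C: 1 H each → 2
  2 × C: no H
  1 × C (aromatic): no H
  1 × Cl: no H
  Total hydrogens = 23.
Molecular formula: C18H23Cl

C18H23Cl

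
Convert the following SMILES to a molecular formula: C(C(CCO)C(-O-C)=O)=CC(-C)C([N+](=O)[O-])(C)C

Heavy atoms from the SMILES: 12 C, 1 N, 5 O.
Implicit hydrogens by atom environment:
  4 × C: 3 H each → 12
  4 × C: 1 H each → 4
  3 × O: no H
  2 × C: 2 H each → 4
  2 × C: no H
  1 × N (charge +1): no H
  1 × O: 1 H
  1 × O (charge -1): no H
  Total hydrogens = 21.
Molecular formula: C12H21NO5

C12H21NO5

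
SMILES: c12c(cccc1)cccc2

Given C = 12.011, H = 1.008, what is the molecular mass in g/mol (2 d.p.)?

Molecular formula: C10H8.
M = 10×12.011 + 8×1.008 = 128.17 g/mol.

128.17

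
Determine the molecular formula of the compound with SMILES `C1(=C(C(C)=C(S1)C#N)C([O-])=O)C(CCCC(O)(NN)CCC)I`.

Heavy atoms from the SMILES: 15 C, 1 I, 3 N, 3 O, 1 S.
Implicit hydrogens by atom environment:
  5 × C: 2 H each → 10
  4 × C (aromatic): no H
  3 × C: no H
  2 × C: 3 H each → 6
  1 × C: 1 H
  1 × I: no H
  1 × N: 2 H
  1 × N: 1 H
  1 × N: no H
  1 × O: 1 H
  1 × O: no H
  1 × O (charge -1): no H
  1 × S (aromatic): no H
  Total hydrogens = 21.
Net charge -1.
Molecular formula: C15H21IN3O3S-

C15H21IN3O3S-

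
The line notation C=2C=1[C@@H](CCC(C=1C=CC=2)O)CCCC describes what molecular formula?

C14H20O

Heavy atoms from the SMILES: 14 C, 1 O.
Implicit hydrogens by atom environment:
  5 × C: 2 H each → 10
  4 × C (aromatic): 1 H each → 4
  2 × C: 1 H each → 2
  2 × C (aromatic): no H
  1 × C: 3 H
  1 × O: 1 H
  Total hydrogens = 20.
Molecular formula: C14H20O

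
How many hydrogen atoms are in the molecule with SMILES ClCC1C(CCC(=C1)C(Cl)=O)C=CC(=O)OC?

14

Hydrogens are implicit in SMILES; fill each atom to its normal valence:
  5 × C: 1 H each → 5
  3 × C: 2 H each → 6
  3 × C: no H
  3 × O: no H
  2 × Cl: no H
  1 × C: 3 H
  Total hydrogens = 14.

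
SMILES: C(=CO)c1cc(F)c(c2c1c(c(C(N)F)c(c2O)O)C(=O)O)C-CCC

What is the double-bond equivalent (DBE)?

9

Molecular formula from the SMILES: C18H19F2NO5.
DoU = (2C + 2 + N − H − X)/2 = (2·18 + 2 + 1 − 19 − 2)/2 = 18/2 = 9.
(Structurally: 2 ring(s) + 7 π bond(s) = 9.)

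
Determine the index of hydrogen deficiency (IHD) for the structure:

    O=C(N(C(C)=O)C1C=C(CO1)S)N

Molecular formula from the SMILES: C7H10N2O3S.
DoU = (2C + 2 + N − H − X)/2 = (2·7 + 2 + 2 − 10 − 0)/2 = 8/2 = 4.
(Structurally: 1 ring(s) + 3 π bond(s) = 4.)

4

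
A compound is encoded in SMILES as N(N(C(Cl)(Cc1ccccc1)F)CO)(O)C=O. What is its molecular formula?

C10H12ClFN2O3

Heavy atoms from the SMILES: 10 C, 1 Cl, 1 F, 2 N, 3 O.
Implicit hydrogens by atom environment:
  5 × C (aromatic): 1 H each → 5
  2 × C: 2 H each → 4
  2 × N: no H
  2 × O: 1 H each → 2
  1 × C: 1 H
  1 × C: no H
  1 × C (aromatic): no H
  1 × Cl: no H
  1 × F: no H
  1 × O: no H
  Total hydrogens = 12.
Molecular formula: C10H12ClFN2O3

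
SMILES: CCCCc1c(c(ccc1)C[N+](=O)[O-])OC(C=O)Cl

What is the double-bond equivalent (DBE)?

Molecular formula from the SMILES: C13H16ClNO4.
DoU = (2C + 2 + N − H − X)/2 = (2·13 + 2 + 1 − 16 − 1)/2 = 12/2 = 6.
(Structurally: 1 ring(s) + 5 π bond(s) = 6.)

6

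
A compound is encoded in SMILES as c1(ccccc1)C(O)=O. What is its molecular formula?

Heavy atoms from the SMILES: 7 C, 2 O.
Implicit hydrogens by atom environment:
  5 × C (aromatic): 1 H each → 5
  1 × C (aromatic): no H
  1 × C: no H
  1 × O: 1 H
  1 × O: no H
  Total hydrogens = 6.
Molecular formula: C7H6O2

C7H6O2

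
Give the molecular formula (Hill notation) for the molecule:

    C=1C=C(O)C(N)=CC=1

Heavy atoms from the SMILES: 6 C, 1 N, 1 O.
Implicit hydrogens by atom environment:
  4 × C (aromatic): 1 H each → 4
  2 × C (aromatic): no H
  1 × N: 2 H
  1 × O: 1 H
  Total hydrogens = 7.
Molecular formula: C6H7NO

C6H7NO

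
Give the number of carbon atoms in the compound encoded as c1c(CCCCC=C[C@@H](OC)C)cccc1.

15

The symbol for carbon appears 15 times in the SMILES. Lowercase c denotes aromatic carbon and counts toward C.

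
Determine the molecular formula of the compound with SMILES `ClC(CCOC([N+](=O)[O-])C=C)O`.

C6H10ClNO4

Heavy atoms from the SMILES: 6 C, 1 Cl, 1 N, 4 O.
Implicit hydrogens by atom environment:
  3 × C: 2 H each → 6
  3 × C: 1 H each → 3
  2 × O: no H
  1 × Cl: no H
  1 × N (charge +1): no H
  1 × O: 1 H
  1 × O (charge -1): no H
  Total hydrogens = 10.
Molecular formula: C6H10ClNO4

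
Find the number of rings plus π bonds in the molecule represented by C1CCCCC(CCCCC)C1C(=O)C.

Molecular formula from the SMILES: C14H26O.
DoU = (2C + 2 + N − H − X)/2 = (2·14 + 2 + 0 − 26 − 0)/2 = 4/2 = 2.
(Structurally: 1 ring(s) + 1 π bond(s) = 2.)

2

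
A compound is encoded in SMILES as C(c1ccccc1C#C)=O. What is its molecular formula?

C9H6O

Heavy atoms from the SMILES: 9 C, 1 O.
Implicit hydrogens by atom environment:
  4 × C (aromatic): 1 H each → 4
  2 × C: 1 H each → 2
  2 × C (aromatic): no H
  1 × C: no H
  1 × O: no H
  Total hydrogens = 6.
Molecular formula: C9H6O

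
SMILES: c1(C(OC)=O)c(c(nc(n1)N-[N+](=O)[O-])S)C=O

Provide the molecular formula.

Heavy atoms from the SMILES: 7 C, 4 N, 5 O, 1 S.
Implicit hydrogens by atom environment:
  4 × C (aromatic): no H
  4 × O: no H
  2 × N (aromatic): no H
  1 × C: 3 H
  1 × C: 1 H
  1 × C: no H
  1 × N: 1 H
  1 × N (charge +1): no H
  1 × O (charge -1): no H
  1 × S: 1 H
  Total hydrogens = 6.
Molecular formula: C7H6N4O5S

C7H6N4O5S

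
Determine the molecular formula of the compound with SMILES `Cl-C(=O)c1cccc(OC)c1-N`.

Heavy atoms from the SMILES: 8 C, 1 Cl, 1 N, 2 O.
Implicit hydrogens by atom environment:
  3 × C (aromatic): 1 H each → 3
  3 × C (aromatic): no H
  2 × O: no H
  1 × C: 3 H
  1 × C: no H
  1 × Cl: no H
  1 × N: 2 H
  Total hydrogens = 8.
Molecular formula: C8H8ClNO2

C8H8ClNO2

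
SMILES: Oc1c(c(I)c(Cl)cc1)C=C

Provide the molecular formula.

Heavy atoms from the SMILES: 8 C, 1 Cl, 1 I, 1 O.
Implicit hydrogens by atom environment:
  4 × C (aromatic): no H
  2 × C (aromatic): 1 H each → 2
  1 × C: 2 H
  1 × C: 1 H
  1 × Cl: no H
  1 × I: no H
  1 × O: 1 H
  Total hydrogens = 6.
Molecular formula: C8H6ClIO

C8H6ClIO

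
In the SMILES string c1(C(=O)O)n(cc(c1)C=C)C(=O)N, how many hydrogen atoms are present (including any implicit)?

Hydrogens are implicit in SMILES; fill each atom to its normal valence:
  2 × C (aromatic): 1 H each → 2
  2 × C (aromatic): no H
  2 × C: no H
  2 × O: no H
  1 × C: 2 H
  1 × C: 1 H
  1 × N: 2 H
  1 × N (aromatic): no H
  1 × O: 1 H
  Total hydrogens = 8.

8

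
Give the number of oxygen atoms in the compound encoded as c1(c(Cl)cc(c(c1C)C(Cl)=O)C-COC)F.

2

The symbol for oxygen appears 2 times in the SMILES.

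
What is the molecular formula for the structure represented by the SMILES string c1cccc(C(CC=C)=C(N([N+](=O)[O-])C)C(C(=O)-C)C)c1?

C16H20N2O3

Heavy atoms from the SMILES: 16 C, 2 N, 3 O.
Implicit hydrogens by atom environment:
  5 × C (aromatic): 1 H each → 5
  3 × C: 3 H each → 9
  3 × C: no H
  2 × C: 2 H each → 4
  2 × C: 1 H each → 2
  2 × O: no H
  1 × C (aromatic): no H
  1 × N: no H
  1 × N (charge +1): no H
  1 × O (charge -1): no H
  Total hydrogens = 20.
Molecular formula: C16H20N2O3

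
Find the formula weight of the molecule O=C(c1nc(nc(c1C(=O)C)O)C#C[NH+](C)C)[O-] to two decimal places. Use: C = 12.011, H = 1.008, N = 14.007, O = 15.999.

Molecular formula: C11H11N3O4.
M = 11×12.011 + 11×1.008 + 3×14.007 + 4×15.999 = 249.23 g/mol.

249.23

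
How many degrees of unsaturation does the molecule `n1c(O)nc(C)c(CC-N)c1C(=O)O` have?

5

Molecular formula from the SMILES: C8H11N3O3.
DoU = (2C + 2 + N − H − X)/2 = (2·8 + 2 + 3 − 11 − 0)/2 = 10/2 = 5.
(Structurally: 1 ring(s) + 4 π bond(s) = 5.)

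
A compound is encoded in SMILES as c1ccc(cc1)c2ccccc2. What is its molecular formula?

Heavy atoms from the SMILES: 12 C.
Implicit hydrogens by atom environment:
  10 × C (aromatic): 1 H each → 10
  2 × C (aromatic): no H
  Total hydrogens = 10.
Molecular formula: C12H10

C12H10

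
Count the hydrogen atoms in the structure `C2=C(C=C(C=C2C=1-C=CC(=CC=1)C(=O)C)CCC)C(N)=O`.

19

Hydrogens are implicit in SMILES; fill each atom to its normal valence:
  7 × C (aromatic): 1 H each → 7
  5 × C (aromatic): no H
  2 × C: 3 H each → 6
  2 × C: 2 H each → 4
  2 × C: no H
  2 × O: no H
  1 × N: 2 H
  Total hydrogens = 19.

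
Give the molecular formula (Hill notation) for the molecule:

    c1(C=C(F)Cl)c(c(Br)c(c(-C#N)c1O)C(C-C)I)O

Heavy atoms from the SMILES: 1 Br, 12 C, 1 Cl, 1 F, 1 I, 1 N, 2 O.
Implicit hydrogens by atom environment:
  6 × C (aromatic): no H
  2 × C: 1 H each → 2
  2 × C: no H
  2 × O: 1 H each → 2
  1 × Br: no H
  1 × C: 3 H
  1 × C: 2 H
  1 × Cl: no H
  1 × F: no H
  1 × I: no H
  1 × N: no H
  Total hydrogens = 9.
Molecular formula: C12H9BrClFINO2

C12H9BrClFINO2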